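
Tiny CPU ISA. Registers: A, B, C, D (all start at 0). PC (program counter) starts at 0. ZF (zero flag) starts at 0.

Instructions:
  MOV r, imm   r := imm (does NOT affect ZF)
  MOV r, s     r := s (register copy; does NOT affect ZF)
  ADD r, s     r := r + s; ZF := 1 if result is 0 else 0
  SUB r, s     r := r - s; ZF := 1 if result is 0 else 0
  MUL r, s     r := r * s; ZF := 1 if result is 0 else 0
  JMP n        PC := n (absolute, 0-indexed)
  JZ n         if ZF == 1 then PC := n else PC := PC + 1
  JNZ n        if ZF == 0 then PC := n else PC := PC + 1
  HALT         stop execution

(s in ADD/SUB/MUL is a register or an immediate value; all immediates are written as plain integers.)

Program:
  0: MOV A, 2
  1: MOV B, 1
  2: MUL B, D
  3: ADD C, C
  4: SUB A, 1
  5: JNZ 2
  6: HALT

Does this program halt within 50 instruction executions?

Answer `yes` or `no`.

Step 1: PC=0 exec 'MOV A, 2'. After: A=2 B=0 C=0 D=0 ZF=0 PC=1
Step 2: PC=1 exec 'MOV B, 1'. After: A=2 B=1 C=0 D=0 ZF=0 PC=2
Step 3: PC=2 exec 'MUL B, D'. After: A=2 B=0 C=0 D=0 ZF=1 PC=3
Step 4: PC=3 exec 'ADD C, C'. After: A=2 B=0 C=0 D=0 ZF=1 PC=4
Step 5: PC=4 exec 'SUB A, 1'. After: A=1 B=0 C=0 D=0 ZF=0 PC=5
Step 6: PC=5 exec 'JNZ 2'. After: A=1 B=0 C=0 D=0 ZF=0 PC=2
Step 7: PC=2 exec 'MUL B, D'. After: A=1 B=0 C=0 D=0 ZF=1 PC=3
Step 8: PC=3 exec 'ADD C, C'. After: A=1 B=0 C=0 D=0 ZF=1 PC=4
Step 9: PC=4 exec 'SUB A, 1'. After: A=0 B=0 C=0 D=0 ZF=1 PC=5
Step 10: PC=5 exec 'JNZ 2'. After: A=0 B=0 C=0 D=0 ZF=1 PC=6
Step 11: PC=6 exec 'HALT'. After: A=0 B=0 C=0 D=0 ZF=1 PC=6 HALTED

Answer: yes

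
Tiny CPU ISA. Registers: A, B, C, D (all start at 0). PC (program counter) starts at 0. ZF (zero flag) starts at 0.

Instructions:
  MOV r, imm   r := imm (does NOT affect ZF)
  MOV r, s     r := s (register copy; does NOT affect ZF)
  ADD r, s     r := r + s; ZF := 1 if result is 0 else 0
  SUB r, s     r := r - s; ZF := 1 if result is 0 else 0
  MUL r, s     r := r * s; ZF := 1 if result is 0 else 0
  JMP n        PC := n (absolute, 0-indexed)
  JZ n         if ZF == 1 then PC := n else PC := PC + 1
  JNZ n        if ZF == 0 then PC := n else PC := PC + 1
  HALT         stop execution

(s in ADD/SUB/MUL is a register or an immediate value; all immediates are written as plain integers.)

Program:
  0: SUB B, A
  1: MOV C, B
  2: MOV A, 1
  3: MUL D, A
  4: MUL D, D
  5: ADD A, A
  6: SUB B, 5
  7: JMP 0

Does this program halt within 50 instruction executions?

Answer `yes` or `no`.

Answer: no

Derivation:
Step 1: PC=0 exec 'SUB B, A'. After: A=0 B=0 C=0 D=0 ZF=1 PC=1
Step 2: PC=1 exec 'MOV C, B'. After: A=0 B=0 C=0 D=0 ZF=1 PC=2
Step 3: PC=2 exec 'MOV A, 1'. After: A=1 B=0 C=0 D=0 ZF=1 PC=3
Step 4: PC=3 exec 'MUL D, A'. After: A=1 B=0 C=0 D=0 ZF=1 PC=4
Step 5: PC=4 exec 'MUL D, D'. After: A=1 B=0 C=0 D=0 ZF=1 PC=5
Step 6: PC=5 exec 'ADD A, A'. After: A=2 B=0 C=0 D=0 ZF=0 PC=6
Step 7: PC=6 exec 'SUB B, 5'. After: A=2 B=-5 C=0 D=0 ZF=0 PC=7
Step 8: PC=7 exec 'JMP 0'. After: A=2 B=-5 C=0 D=0 ZF=0 PC=0
Step 9: PC=0 exec 'SUB B, A'. After: A=2 B=-7 C=0 D=0 ZF=0 PC=1
Step 10: PC=1 exec 'MOV C, B'. After: A=2 B=-7 C=-7 D=0 ZF=0 PC=2
Step 11: PC=2 exec 'MOV A, 1'. After: A=1 B=-7 C=-7 D=0 ZF=0 PC=3
Step 12: PC=3 exec 'MUL D, A'. After: A=1 B=-7 C=-7 D=0 ZF=1 PC=4
Step 13: PC=4 exec 'MUL D, D'. After: A=1 B=-7 C=-7 D=0 ZF=1 PC=5
Step 14: PC=5 exec 'ADD A, A'. After: A=2 B=-7 C=-7 D=0 ZF=0 PC=6
Step 15: PC=6 exec 'SUB B, 5'. After: A=2 B=-12 C=-7 D=0 ZF=0 PC=7
After 50 steps: not halted. PC revisits the same instructions with no path to HALT; will never halt.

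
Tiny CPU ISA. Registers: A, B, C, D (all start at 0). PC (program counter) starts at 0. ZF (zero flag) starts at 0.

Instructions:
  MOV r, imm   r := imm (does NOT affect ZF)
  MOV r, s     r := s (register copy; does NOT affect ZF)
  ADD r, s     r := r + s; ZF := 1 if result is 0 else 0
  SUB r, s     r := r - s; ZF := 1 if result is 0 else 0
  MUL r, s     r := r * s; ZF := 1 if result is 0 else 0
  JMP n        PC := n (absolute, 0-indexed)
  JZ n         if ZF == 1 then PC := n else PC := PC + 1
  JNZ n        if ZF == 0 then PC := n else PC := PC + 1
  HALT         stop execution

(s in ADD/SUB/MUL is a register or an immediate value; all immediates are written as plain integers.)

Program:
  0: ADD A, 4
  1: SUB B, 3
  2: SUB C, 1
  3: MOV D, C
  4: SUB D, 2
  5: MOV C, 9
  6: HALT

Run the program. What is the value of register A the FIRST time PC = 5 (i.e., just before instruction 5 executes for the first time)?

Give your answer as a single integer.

Step 1: PC=0 exec 'ADD A, 4'. After: A=4 B=0 C=0 D=0 ZF=0 PC=1
Step 2: PC=1 exec 'SUB B, 3'. After: A=4 B=-3 C=0 D=0 ZF=0 PC=2
Step 3: PC=2 exec 'SUB C, 1'. After: A=4 B=-3 C=-1 D=0 ZF=0 PC=3
Step 4: PC=3 exec 'MOV D, C'. After: A=4 B=-3 C=-1 D=-1 ZF=0 PC=4
Step 5: PC=4 exec 'SUB D, 2'. After: A=4 B=-3 C=-1 D=-3 ZF=0 PC=5
First time PC=5: A=4

4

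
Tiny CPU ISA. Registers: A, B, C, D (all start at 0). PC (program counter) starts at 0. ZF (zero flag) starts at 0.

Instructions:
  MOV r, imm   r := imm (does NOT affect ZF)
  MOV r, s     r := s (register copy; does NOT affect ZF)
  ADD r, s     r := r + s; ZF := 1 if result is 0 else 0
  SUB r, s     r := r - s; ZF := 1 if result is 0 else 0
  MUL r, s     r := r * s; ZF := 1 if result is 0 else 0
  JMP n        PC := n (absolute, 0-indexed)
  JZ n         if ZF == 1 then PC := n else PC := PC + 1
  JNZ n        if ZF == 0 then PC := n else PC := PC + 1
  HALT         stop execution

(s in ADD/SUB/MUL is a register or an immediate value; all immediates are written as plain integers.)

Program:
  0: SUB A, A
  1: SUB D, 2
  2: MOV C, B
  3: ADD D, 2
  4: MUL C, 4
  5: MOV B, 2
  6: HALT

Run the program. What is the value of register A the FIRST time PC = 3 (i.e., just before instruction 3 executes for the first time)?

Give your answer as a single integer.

Step 1: PC=0 exec 'SUB A, A'. After: A=0 B=0 C=0 D=0 ZF=1 PC=1
Step 2: PC=1 exec 'SUB D, 2'. After: A=0 B=0 C=0 D=-2 ZF=0 PC=2
Step 3: PC=2 exec 'MOV C, B'. After: A=0 B=0 C=0 D=-2 ZF=0 PC=3
First time PC=3: A=0

0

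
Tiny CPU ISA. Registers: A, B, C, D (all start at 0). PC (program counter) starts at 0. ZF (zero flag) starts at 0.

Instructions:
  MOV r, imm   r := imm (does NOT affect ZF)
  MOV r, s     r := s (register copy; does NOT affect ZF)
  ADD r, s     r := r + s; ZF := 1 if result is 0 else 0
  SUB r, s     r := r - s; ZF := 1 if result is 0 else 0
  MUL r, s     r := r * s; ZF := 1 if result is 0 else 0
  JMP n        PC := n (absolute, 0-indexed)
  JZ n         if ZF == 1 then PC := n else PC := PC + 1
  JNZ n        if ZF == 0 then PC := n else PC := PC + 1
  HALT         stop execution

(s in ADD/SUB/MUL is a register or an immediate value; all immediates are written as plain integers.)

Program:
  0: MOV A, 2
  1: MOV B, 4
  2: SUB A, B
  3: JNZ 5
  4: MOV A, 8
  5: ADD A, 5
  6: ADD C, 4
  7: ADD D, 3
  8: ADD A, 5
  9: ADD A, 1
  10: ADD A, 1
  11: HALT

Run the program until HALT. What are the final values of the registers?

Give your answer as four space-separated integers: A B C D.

Step 1: PC=0 exec 'MOV A, 2'. After: A=2 B=0 C=0 D=0 ZF=0 PC=1
Step 2: PC=1 exec 'MOV B, 4'. After: A=2 B=4 C=0 D=0 ZF=0 PC=2
Step 3: PC=2 exec 'SUB A, B'. After: A=-2 B=4 C=0 D=0 ZF=0 PC=3
Step 4: PC=3 exec 'JNZ 5'. After: A=-2 B=4 C=0 D=0 ZF=0 PC=5
Step 5: PC=5 exec 'ADD A, 5'. After: A=3 B=4 C=0 D=0 ZF=0 PC=6
Step 6: PC=6 exec 'ADD C, 4'. After: A=3 B=4 C=4 D=0 ZF=0 PC=7
Step 7: PC=7 exec 'ADD D, 3'. After: A=3 B=4 C=4 D=3 ZF=0 PC=8
Step 8: PC=8 exec 'ADD A, 5'. After: A=8 B=4 C=4 D=3 ZF=0 PC=9
Step 9: PC=9 exec 'ADD A, 1'. After: A=9 B=4 C=4 D=3 ZF=0 PC=10
Step 10: PC=10 exec 'ADD A, 1'. After: A=10 B=4 C=4 D=3 ZF=0 PC=11
Step 11: PC=11 exec 'HALT'. After: A=10 B=4 C=4 D=3 ZF=0 PC=11 HALTED

Answer: 10 4 4 3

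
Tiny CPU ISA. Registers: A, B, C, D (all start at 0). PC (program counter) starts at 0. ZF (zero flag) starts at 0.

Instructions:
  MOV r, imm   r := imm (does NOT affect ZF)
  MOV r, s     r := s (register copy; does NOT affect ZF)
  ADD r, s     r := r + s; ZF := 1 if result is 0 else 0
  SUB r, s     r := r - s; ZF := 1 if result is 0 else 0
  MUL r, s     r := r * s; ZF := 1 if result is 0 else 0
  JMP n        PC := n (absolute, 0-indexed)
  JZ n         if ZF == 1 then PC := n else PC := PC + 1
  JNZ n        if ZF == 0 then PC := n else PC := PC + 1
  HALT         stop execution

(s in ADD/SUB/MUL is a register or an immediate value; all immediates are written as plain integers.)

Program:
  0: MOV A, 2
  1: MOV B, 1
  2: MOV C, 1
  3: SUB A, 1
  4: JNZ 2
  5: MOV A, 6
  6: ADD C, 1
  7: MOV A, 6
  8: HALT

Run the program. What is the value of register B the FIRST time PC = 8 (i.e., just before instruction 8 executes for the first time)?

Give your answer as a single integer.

Step 1: PC=0 exec 'MOV A, 2'. After: A=2 B=0 C=0 D=0 ZF=0 PC=1
Step 2: PC=1 exec 'MOV B, 1'. After: A=2 B=1 C=0 D=0 ZF=0 PC=2
Step 3: PC=2 exec 'MOV C, 1'. After: A=2 B=1 C=1 D=0 ZF=0 PC=3
Step 4: PC=3 exec 'SUB A, 1'. After: A=1 B=1 C=1 D=0 ZF=0 PC=4
Step 5: PC=4 exec 'JNZ 2'. After: A=1 B=1 C=1 D=0 ZF=0 PC=2
Step 6: PC=2 exec 'MOV C, 1'. After: A=1 B=1 C=1 D=0 ZF=0 PC=3
Step 7: PC=3 exec 'SUB A, 1'. After: A=0 B=1 C=1 D=0 ZF=1 PC=4
Step 8: PC=4 exec 'JNZ 2'. After: A=0 B=1 C=1 D=0 ZF=1 PC=5
Step 9: PC=5 exec 'MOV A, 6'. After: A=6 B=1 C=1 D=0 ZF=1 PC=6
Step 10: PC=6 exec 'ADD C, 1'. After: A=6 B=1 C=2 D=0 ZF=0 PC=7
Step 11: PC=7 exec 'MOV A, 6'. After: A=6 B=1 C=2 D=0 ZF=0 PC=8
First time PC=8: B=1

1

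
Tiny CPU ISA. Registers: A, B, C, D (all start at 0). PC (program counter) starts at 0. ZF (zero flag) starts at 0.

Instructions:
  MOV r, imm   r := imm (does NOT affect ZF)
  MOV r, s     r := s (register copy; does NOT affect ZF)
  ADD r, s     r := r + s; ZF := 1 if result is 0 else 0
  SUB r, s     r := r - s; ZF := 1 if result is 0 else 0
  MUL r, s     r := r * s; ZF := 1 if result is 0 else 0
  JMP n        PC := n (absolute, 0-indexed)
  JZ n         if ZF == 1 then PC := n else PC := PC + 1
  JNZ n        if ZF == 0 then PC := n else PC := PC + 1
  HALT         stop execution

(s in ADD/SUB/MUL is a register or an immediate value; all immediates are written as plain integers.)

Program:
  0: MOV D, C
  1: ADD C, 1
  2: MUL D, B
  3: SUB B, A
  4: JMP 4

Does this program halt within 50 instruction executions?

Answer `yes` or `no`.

Answer: no

Derivation:
Step 1: PC=0 exec 'MOV D, C'. After: A=0 B=0 C=0 D=0 ZF=0 PC=1
Step 2: PC=1 exec 'ADD C, 1'. After: A=0 B=0 C=1 D=0 ZF=0 PC=2
Step 3: PC=2 exec 'MUL D, B'. After: A=0 B=0 C=1 D=0 ZF=1 PC=3
Step 4: PC=3 exec 'SUB B, A'. After: A=0 B=0 C=1 D=0 ZF=1 PC=4
Step 5: PC=4 exec 'JMP 4'. After: A=0 B=0 C=1 D=0 ZF=1 PC=4
State after step 5 equals state after step 4: the program is in a cycle of length 1 and will never halt.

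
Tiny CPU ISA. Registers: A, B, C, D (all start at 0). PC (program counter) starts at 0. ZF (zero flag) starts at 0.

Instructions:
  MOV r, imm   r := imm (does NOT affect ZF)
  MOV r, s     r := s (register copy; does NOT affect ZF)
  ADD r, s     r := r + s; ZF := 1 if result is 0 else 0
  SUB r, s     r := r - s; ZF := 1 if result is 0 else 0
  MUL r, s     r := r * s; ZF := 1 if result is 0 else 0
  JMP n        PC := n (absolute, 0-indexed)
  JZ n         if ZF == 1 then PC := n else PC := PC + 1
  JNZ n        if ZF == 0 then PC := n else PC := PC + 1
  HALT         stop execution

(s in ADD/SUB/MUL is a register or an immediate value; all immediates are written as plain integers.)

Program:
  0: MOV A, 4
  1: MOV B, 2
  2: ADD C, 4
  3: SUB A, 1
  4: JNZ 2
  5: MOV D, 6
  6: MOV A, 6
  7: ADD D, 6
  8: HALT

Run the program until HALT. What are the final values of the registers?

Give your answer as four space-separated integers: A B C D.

Answer: 6 2 16 12

Derivation:
Step 1: PC=0 exec 'MOV A, 4'. After: A=4 B=0 C=0 D=0 ZF=0 PC=1
Step 2: PC=1 exec 'MOV B, 2'. After: A=4 B=2 C=0 D=0 ZF=0 PC=2
Step 3: PC=2 exec 'ADD C, 4'. After: A=4 B=2 C=4 D=0 ZF=0 PC=3
Step 4: PC=3 exec 'SUB A, 1'. After: A=3 B=2 C=4 D=0 ZF=0 PC=4
Step 5: PC=4 exec 'JNZ 2'. After: A=3 B=2 C=4 D=0 ZF=0 PC=2
Step 6: PC=2 exec 'ADD C, 4'. After: A=3 B=2 C=8 D=0 ZF=0 PC=3
Step 7: PC=3 exec 'SUB A, 1'. After: A=2 B=2 C=8 D=0 ZF=0 PC=4
Step 8: PC=4 exec 'JNZ 2'. After: A=2 B=2 C=8 D=0 ZF=0 PC=2
Step 9: PC=2 exec 'ADD C, 4'. After: A=2 B=2 C=12 D=0 ZF=0 PC=3
Step 10: PC=3 exec 'SUB A, 1'. After: A=1 B=2 C=12 D=0 ZF=0 PC=4
Step 11: PC=4 exec 'JNZ 2'. After: A=1 B=2 C=12 D=0 ZF=0 PC=2
Step 12: PC=2 exec 'ADD C, 4'. After: A=1 B=2 C=16 D=0 ZF=0 PC=3
Step 13: PC=3 exec 'SUB A, 1'. After: A=0 B=2 C=16 D=0 ZF=1 PC=4
Step 14: PC=4 exec 'JNZ 2'. After: A=0 B=2 C=16 D=0 ZF=1 PC=5
Step 15: PC=5 exec 'MOV D, 6'. After: A=0 B=2 C=16 D=6 ZF=1 PC=6
Step 16: PC=6 exec 'MOV A, 6'. After: A=6 B=2 C=16 D=6 ZF=1 PC=7
Step 17: PC=7 exec 'ADD D, 6'. After: A=6 B=2 C=16 D=12 ZF=0 PC=8
Step 18: PC=8 exec 'HALT'. After: A=6 B=2 C=16 D=12 ZF=0 PC=8 HALTED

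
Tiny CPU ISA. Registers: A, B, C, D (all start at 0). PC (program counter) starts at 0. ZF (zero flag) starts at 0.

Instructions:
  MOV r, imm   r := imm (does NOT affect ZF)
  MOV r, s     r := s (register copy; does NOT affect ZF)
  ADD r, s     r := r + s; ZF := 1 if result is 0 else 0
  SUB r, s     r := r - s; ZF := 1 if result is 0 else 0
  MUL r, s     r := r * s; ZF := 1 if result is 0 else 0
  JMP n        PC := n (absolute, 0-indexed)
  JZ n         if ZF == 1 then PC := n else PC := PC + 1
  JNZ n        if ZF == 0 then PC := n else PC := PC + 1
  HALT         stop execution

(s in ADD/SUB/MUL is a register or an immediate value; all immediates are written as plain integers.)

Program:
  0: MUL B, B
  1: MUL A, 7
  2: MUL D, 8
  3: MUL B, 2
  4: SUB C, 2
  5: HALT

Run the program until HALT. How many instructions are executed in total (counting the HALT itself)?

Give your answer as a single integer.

Step 1: PC=0 exec 'MUL B, B'. After: A=0 B=0 C=0 D=0 ZF=1 PC=1
Step 2: PC=1 exec 'MUL A, 7'. After: A=0 B=0 C=0 D=0 ZF=1 PC=2
Step 3: PC=2 exec 'MUL D, 8'. After: A=0 B=0 C=0 D=0 ZF=1 PC=3
Step 4: PC=3 exec 'MUL B, 2'. After: A=0 B=0 C=0 D=0 ZF=1 PC=4
Step 5: PC=4 exec 'SUB C, 2'. After: A=0 B=0 C=-2 D=0 ZF=0 PC=5
Step 6: PC=5 exec 'HALT'. After: A=0 B=0 C=-2 D=0 ZF=0 PC=5 HALTED
Total instructions executed: 6

Answer: 6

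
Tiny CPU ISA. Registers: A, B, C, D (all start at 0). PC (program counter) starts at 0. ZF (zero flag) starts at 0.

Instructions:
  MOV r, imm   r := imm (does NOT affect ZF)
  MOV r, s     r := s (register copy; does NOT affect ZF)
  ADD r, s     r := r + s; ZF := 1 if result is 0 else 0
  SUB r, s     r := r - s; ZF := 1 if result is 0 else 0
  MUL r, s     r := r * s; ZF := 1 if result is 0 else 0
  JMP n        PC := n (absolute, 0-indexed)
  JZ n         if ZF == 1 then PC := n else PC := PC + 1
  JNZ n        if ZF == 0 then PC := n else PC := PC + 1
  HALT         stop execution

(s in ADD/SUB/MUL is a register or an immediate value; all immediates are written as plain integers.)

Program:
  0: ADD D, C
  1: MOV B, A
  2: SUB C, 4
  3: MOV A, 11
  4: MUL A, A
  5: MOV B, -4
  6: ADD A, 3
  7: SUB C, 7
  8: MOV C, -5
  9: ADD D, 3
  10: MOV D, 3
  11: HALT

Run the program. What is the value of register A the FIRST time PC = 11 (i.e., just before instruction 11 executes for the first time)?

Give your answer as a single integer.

Step 1: PC=0 exec 'ADD D, C'. After: A=0 B=0 C=0 D=0 ZF=1 PC=1
Step 2: PC=1 exec 'MOV B, A'. After: A=0 B=0 C=0 D=0 ZF=1 PC=2
Step 3: PC=2 exec 'SUB C, 4'. After: A=0 B=0 C=-4 D=0 ZF=0 PC=3
Step 4: PC=3 exec 'MOV A, 11'. After: A=11 B=0 C=-4 D=0 ZF=0 PC=4
Step 5: PC=4 exec 'MUL A, A'. After: A=121 B=0 C=-4 D=0 ZF=0 PC=5
Step 6: PC=5 exec 'MOV B, -4'. After: A=121 B=-4 C=-4 D=0 ZF=0 PC=6
Step 7: PC=6 exec 'ADD A, 3'. After: A=124 B=-4 C=-4 D=0 ZF=0 PC=7
Step 8: PC=7 exec 'SUB C, 7'. After: A=124 B=-4 C=-11 D=0 ZF=0 PC=8
Step 9: PC=8 exec 'MOV C, -5'. After: A=124 B=-4 C=-5 D=0 ZF=0 PC=9
Step 10: PC=9 exec 'ADD D, 3'. After: A=124 B=-4 C=-5 D=3 ZF=0 PC=10
Step 11: PC=10 exec 'MOV D, 3'. After: A=124 B=-4 C=-5 D=3 ZF=0 PC=11
First time PC=11: A=124

124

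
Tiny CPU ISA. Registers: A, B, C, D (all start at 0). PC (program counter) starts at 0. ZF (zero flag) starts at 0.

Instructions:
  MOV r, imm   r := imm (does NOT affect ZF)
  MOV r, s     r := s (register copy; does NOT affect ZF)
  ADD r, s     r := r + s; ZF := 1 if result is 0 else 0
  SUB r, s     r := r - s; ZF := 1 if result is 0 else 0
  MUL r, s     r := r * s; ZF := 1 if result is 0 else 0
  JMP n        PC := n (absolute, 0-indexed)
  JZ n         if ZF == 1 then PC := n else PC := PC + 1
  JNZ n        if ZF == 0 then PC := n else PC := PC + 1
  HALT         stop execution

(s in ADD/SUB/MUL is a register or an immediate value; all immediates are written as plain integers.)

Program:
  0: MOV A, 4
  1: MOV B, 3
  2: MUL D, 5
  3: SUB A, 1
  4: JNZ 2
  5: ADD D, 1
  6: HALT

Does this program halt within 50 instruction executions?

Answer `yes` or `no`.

Answer: yes

Derivation:
Step 1: PC=0 exec 'MOV A, 4'. After: A=4 B=0 C=0 D=0 ZF=0 PC=1
Step 2: PC=1 exec 'MOV B, 3'. After: A=4 B=3 C=0 D=0 ZF=0 PC=2
Step 3: PC=2 exec 'MUL D, 5'. After: A=4 B=3 C=0 D=0 ZF=1 PC=3
Step 4: PC=3 exec 'SUB A, 1'. After: A=3 B=3 C=0 D=0 ZF=0 PC=4
Step 5: PC=4 exec 'JNZ 2'. After: A=3 B=3 C=0 D=0 ZF=0 PC=2
Step 6: PC=2 exec 'MUL D, 5'. After: A=3 B=3 C=0 D=0 ZF=1 PC=3
Step 7: PC=3 exec 'SUB A, 1'. After: A=2 B=3 C=0 D=0 ZF=0 PC=4
Step 8: PC=4 exec 'JNZ 2'. After: A=2 B=3 C=0 D=0 ZF=0 PC=2
Step 9: PC=2 exec 'MUL D, 5'. After: A=2 B=3 C=0 D=0 ZF=1 PC=3
Step 10: PC=3 exec 'SUB A, 1'. After: A=1 B=3 C=0 D=0 ZF=0 PC=4
Step 11: PC=4 exec 'JNZ 2'. After: A=1 B=3 C=0 D=0 ZF=0 PC=2
Step 12: PC=2 exec 'MUL D, 5'. After: A=1 B=3 C=0 D=0 ZF=1 PC=3
Step 13: PC=3 exec 'SUB A, 1'. After: A=0 B=3 C=0 D=0 ZF=1 PC=4
Step 14: PC=4 exec 'JNZ 2'. After: A=0 B=3 C=0 D=0 ZF=1 PC=5
Step 15: PC=5 exec 'ADD D, 1'. After: A=0 B=3 C=0 D=1 ZF=0 PC=6
Step 16: PC=6 exec 'HALT'. After: A=0 B=3 C=0 D=1 ZF=0 PC=6 HALTED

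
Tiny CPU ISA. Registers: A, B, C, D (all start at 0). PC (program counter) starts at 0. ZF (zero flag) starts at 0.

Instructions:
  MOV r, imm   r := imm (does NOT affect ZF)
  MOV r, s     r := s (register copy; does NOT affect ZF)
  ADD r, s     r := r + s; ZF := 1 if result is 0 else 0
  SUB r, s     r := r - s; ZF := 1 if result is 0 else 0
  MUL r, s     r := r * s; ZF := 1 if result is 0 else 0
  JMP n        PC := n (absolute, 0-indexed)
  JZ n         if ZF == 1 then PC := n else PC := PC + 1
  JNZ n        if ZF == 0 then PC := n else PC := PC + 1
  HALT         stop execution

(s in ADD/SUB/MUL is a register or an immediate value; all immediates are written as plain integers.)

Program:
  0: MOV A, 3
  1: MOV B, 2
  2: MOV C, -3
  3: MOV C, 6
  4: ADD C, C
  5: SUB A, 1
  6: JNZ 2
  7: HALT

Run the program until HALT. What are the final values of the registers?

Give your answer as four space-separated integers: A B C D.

Answer: 0 2 12 0

Derivation:
Step 1: PC=0 exec 'MOV A, 3'. After: A=3 B=0 C=0 D=0 ZF=0 PC=1
Step 2: PC=1 exec 'MOV B, 2'. After: A=3 B=2 C=0 D=0 ZF=0 PC=2
Step 3: PC=2 exec 'MOV C, -3'. After: A=3 B=2 C=-3 D=0 ZF=0 PC=3
Step 4: PC=3 exec 'MOV C, 6'. After: A=3 B=2 C=6 D=0 ZF=0 PC=4
Step 5: PC=4 exec 'ADD C, C'. After: A=3 B=2 C=12 D=0 ZF=0 PC=5
Step 6: PC=5 exec 'SUB A, 1'. After: A=2 B=2 C=12 D=0 ZF=0 PC=6
Step 7: PC=6 exec 'JNZ 2'. After: A=2 B=2 C=12 D=0 ZF=0 PC=2
Step 8: PC=2 exec 'MOV C, -3'. After: A=2 B=2 C=-3 D=0 ZF=0 PC=3
Step 9: PC=3 exec 'MOV C, 6'. After: A=2 B=2 C=6 D=0 ZF=0 PC=4
Step 10: PC=4 exec 'ADD C, C'. After: A=2 B=2 C=12 D=0 ZF=0 PC=5
Step 11: PC=5 exec 'SUB A, 1'. After: A=1 B=2 C=12 D=0 ZF=0 PC=6
Step 12: PC=6 exec 'JNZ 2'. After: A=1 B=2 C=12 D=0 ZF=0 PC=2
Step 13: PC=2 exec 'MOV C, -3'. After: A=1 B=2 C=-3 D=0 ZF=0 PC=3
Step 14: PC=3 exec 'MOV C, 6'. After: A=1 B=2 C=6 D=0 ZF=0 PC=4
Step 15: PC=4 exec 'ADD C, C'. After: A=1 B=2 C=12 D=0 ZF=0 PC=5
Step 16: PC=5 exec 'SUB A, 1'. After: A=0 B=2 C=12 D=0 ZF=1 PC=6
Step 17: PC=6 exec 'JNZ 2'. After: A=0 B=2 C=12 D=0 ZF=1 PC=7
Step 18: PC=7 exec 'HALT'. After: A=0 B=2 C=12 D=0 ZF=1 PC=7 HALTED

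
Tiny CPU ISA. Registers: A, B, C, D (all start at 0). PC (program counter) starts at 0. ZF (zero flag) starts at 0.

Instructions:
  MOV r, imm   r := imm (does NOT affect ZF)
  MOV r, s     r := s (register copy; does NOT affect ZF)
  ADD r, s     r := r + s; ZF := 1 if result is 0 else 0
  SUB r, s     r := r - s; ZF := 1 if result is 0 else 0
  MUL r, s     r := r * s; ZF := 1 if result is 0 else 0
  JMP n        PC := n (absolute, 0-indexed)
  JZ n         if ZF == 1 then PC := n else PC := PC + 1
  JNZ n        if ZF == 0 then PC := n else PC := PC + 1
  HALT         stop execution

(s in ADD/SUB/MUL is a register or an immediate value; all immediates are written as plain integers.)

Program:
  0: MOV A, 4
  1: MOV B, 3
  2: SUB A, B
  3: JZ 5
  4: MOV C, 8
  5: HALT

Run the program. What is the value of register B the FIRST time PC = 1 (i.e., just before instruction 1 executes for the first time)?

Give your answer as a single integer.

Step 1: PC=0 exec 'MOV A, 4'. After: A=4 B=0 C=0 D=0 ZF=0 PC=1
First time PC=1: B=0

0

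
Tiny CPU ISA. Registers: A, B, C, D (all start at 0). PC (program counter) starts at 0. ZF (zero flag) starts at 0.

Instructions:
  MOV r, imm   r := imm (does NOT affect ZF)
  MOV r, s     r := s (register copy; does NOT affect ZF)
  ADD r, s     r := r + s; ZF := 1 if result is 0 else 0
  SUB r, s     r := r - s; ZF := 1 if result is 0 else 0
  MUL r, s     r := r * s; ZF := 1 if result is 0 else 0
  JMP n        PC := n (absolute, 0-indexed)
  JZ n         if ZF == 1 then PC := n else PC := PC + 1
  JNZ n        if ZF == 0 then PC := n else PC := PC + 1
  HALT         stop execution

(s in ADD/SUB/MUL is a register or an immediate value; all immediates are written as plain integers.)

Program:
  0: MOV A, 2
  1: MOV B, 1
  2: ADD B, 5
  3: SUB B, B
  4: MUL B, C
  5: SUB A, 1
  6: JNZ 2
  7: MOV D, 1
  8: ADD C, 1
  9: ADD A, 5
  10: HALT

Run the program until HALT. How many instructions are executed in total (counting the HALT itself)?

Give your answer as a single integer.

Step 1: PC=0 exec 'MOV A, 2'. After: A=2 B=0 C=0 D=0 ZF=0 PC=1
Step 2: PC=1 exec 'MOV B, 1'. After: A=2 B=1 C=0 D=0 ZF=0 PC=2
Step 3: PC=2 exec 'ADD B, 5'. After: A=2 B=6 C=0 D=0 ZF=0 PC=3
Step 4: PC=3 exec 'SUB B, B'. After: A=2 B=0 C=0 D=0 ZF=1 PC=4
Step 5: PC=4 exec 'MUL B, C'. After: A=2 B=0 C=0 D=0 ZF=1 PC=5
Step 6: PC=5 exec 'SUB A, 1'. After: A=1 B=0 C=0 D=0 ZF=0 PC=6
Step 7: PC=6 exec 'JNZ 2'. After: A=1 B=0 C=0 D=0 ZF=0 PC=2
Step 8: PC=2 exec 'ADD B, 5'. After: A=1 B=5 C=0 D=0 ZF=0 PC=3
Step 9: PC=3 exec 'SUB B, B'. After: A=1 B=0 C=0 D=0 ZF=1 PC=4
Step 10: PC=4 exec 'MUL B, C'. After: A=1 B=0 C=0 D=0 ZF=1 PC=5
Step 11: PC=5 exec 'SUB A, 1'. After: A=0 B=0 C=0 D=0 ZF=1 PC=6
Step 12: PC=6 exec 'JNZ 2'. After: A=0 B=0 C=0 D=0 ZF=1 PC=7
Step 13: PC=7 exec 'MOV D, 1'. After: A=0 B=0 C=0 D=1 ZF=1 PC=8
Step 14: PC=8 exec 'ADD C, 1'. After: A=0 B=0 C=1 D=1 ZF=0 PC=9
Step 15: PC=9 exec 'ADD A, 5'. After: A=5 B=0 C=1 D=1 ZF=0 PC=10
Step 16: PC=10 exec 'HALT'. After: A=5 B=0 C=1 D=1 ZF=0 PC=10 HALTED
Total instructions executed: 16

Answer: 16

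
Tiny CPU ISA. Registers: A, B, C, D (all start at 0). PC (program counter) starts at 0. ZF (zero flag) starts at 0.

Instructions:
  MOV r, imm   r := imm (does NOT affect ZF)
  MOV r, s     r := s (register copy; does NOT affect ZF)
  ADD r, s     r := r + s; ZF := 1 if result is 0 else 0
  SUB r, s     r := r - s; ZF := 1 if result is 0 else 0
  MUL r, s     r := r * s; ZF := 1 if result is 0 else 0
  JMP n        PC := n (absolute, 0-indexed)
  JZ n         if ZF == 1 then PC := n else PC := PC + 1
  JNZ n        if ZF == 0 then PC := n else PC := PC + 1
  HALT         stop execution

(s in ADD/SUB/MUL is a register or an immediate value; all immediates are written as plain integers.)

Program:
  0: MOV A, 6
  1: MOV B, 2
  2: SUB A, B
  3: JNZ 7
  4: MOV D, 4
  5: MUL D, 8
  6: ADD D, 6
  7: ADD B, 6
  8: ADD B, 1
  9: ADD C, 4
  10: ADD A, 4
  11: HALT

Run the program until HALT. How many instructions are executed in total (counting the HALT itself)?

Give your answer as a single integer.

Step 1: PC=0 exec 'MOV A, 6'. After: A=6 B=0 C=0 D=0 ZF=0 PC=1
Step 2: PC=1 exec 'MOV B, 2'. After: A=6 B=2 C=0 D=0 ZF=0 PC=2
Step 3: PC=2 exec 'SUB A, B'. After: A=4 B=2 C=0 D=0 ZF=0 PC=3
Step 4: PC=3 exec 'JNZ 7'. After: A=4 B=2 C=0 D=0 ZF=0 PC=7
Step 5: PC=7 exec 'ADD B, 6'. After: A=4 B=8 C=0 D=0 ZF=0 PC=8
Step 6: PC=8 exec 'ADD B, 1'. After: A=4 B=9 C=0 D=0 ZF=0 PC=9
Step 7: PC=9 exec 'ADD C, 4'. After: A=4 B=9 C=4 D=0 ZF=0 PC=10
Step 8: PC=10 exec 'ADD A, 4'. After: A=8 B=9 C=4 D=0 ZF=0 PC=11
Step 9: PC=11 exec 'HALT'. After: A=8 B=9 C=4 D=0 ZF=0 PC=11 HALTED
Total instructions executed: 9

Answer: 9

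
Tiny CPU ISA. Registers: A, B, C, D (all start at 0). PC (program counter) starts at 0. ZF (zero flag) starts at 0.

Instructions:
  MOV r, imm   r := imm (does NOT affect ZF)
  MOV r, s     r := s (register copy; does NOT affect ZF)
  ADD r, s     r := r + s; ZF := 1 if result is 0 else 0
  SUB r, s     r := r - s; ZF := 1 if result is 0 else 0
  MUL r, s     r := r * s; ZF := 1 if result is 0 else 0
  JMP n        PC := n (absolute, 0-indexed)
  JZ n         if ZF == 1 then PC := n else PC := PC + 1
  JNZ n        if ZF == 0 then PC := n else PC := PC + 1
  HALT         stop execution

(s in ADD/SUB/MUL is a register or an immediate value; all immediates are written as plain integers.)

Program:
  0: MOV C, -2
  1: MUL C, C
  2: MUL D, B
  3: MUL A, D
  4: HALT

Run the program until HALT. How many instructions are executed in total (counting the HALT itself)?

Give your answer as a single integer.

Step 1: PC=0 exec 'MOV C, -2'. After: A=0 B=0 C=-2 D=0 ZF=0 PC=1
Step 2: PC=1 exec 'MUL C, C'. After: A=0 B=0 C=4 D=0 ZF=0 PC=2
Step 3: PC=2 exec 'MUL D, B'. After: A=0 B=0 C=4 D=0 ZF=1 PC=3
Step 4: PC=3 exec 'MUL A, D'. After: A=0 B=0 C=4 D=0 ZF=1 PC=4
Step 5: PC=4 exec 'HALT'. After: A=0 B=0 C=4 D=0 ZF=1 PC=4 HALTED
Total instructions executed: 5

Answer: 5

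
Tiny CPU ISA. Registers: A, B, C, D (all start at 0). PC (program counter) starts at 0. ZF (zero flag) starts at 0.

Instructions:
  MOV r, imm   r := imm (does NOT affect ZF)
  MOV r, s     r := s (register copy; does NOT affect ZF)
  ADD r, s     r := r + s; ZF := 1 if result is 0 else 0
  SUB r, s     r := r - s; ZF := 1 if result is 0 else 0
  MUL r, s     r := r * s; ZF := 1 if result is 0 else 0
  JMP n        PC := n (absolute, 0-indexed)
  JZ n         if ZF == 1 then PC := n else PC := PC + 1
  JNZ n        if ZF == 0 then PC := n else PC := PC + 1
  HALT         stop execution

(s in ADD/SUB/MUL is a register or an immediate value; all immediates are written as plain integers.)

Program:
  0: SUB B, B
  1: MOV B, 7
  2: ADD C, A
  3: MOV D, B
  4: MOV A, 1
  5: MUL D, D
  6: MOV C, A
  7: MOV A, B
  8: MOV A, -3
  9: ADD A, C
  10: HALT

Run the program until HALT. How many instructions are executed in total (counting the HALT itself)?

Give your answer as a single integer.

Step 1: PC=0 exec 'SUB B, B'. After: A=0 B=0 C=0 D=0 ZF=1 PC=1
Step 2: PC=1 exec 'MOV B, 7'. After: A=0 B=7 C=0 D=0 ZF=1 PC=2
Step 3: PC=2 exec 'ADD C, A'. After: A=0 B=7 C=0 D=0 ZF=1 PC=3
Step 4: PC=3 exec 'MOV D, B'. After: A=0 B=7 C=0 D=7 ZF=1 PC=4
Step 5: PC=4 exec 'MOV A, 1'. After: A=1 B=7 C=0 D=7 ZF=1 PC=5
Step 6: PC=5 exec 'MUL D, D'. After: A=1 B=7 C=0 D=49 ZF=0 PC=6
Step 7: PC=6 exec 'MOV C, A'. After: A=1 B=7 C=1 D=49 ZF=0 PC=7
Step 8: PC=7 exec 'MOV A, B'. After: A=7 B=7 C=1 D=49 ZF=0 PC=8
Step 9: PC=8 exec 'MOV A, -3'. After: A=-3 B=7 C=1 D=49 ZF=0 PC=9
Step 10: PC=9 exec 'ADD A, C'. After: A=-2 B=7 C=1 D=49 ZF=0 PC=10
Step 11: PC=10 exec 'HALT'. After: A=-2 B=7 C=1 D=49 ZF=0 PC=10 HALTED
Total instructions executed: 11

Answer: 11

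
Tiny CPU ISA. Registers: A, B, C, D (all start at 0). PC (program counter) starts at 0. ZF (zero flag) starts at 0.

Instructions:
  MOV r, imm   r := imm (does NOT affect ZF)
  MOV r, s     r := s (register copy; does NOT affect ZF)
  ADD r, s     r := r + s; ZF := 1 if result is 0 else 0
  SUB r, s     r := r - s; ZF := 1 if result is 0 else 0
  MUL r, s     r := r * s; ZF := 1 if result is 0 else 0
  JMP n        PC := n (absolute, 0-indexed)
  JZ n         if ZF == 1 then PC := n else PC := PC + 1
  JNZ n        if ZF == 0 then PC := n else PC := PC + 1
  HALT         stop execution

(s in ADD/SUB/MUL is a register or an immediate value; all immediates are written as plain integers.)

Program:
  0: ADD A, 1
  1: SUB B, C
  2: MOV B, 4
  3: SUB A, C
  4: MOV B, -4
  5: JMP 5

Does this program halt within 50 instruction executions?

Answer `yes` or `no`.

Step 1: PC=0 exec 'ADD A, 1'. After: A=1 B=0 C=0 D=0 ZF=0 PC=1
Step 2: PC=1 exec 'SUB B, C'. After: A=1 B=0 C=0 D=0 ZF=1 PC=2
Step 3: PC=2 exec 'MOV B, 4'. After: A=1 B=4 C=0 D=0 ZF=1 PC=3
Step 4: PC=3 exec 'SUB A, C'. After: A=1 B=4 C=0 D=0 ZF=0 PC=4
Step 5: PC=4 exec 'MOV B, -4'. After: A=1 B=-4 C=0 D=0 ZF=0 PC=5
Step 6: PC=5 exec 'JMP 5'. After: A=1 B=-4 C=0 D=0 ZF=0 PC=5
State after step 6 equals state after step 5: the program is in a cycle of length 1 and will never halt.

Answer: no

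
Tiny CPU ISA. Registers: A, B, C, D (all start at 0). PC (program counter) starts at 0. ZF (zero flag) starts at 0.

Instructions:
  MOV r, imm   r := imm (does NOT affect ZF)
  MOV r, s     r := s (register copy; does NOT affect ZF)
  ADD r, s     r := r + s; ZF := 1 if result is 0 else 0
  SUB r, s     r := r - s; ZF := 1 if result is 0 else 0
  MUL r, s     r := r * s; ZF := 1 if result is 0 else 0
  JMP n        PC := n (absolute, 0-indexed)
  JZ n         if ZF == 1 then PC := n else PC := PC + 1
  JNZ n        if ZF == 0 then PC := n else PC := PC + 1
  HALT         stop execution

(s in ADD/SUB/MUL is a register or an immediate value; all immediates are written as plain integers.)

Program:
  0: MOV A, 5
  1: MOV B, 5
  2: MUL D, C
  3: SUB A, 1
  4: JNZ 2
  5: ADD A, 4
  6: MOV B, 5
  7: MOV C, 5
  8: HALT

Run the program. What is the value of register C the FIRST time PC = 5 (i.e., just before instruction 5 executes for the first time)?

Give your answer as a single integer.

Step 1: PC=0 exec 'MOV A, 5'. After: A=5 B=0 C=0 D=0 ZF=0 PC=1
Step 2: PC=1 exec 'MOV B, 5'. After: A=5 B=5 C=0 D=0 ZF=0 PC=2
Step 3: PC=2 exec 'MUL D, C'. After: A=5 B=5 C=0 D=0 ZF=1 PC=3
Step 4: PC=3 exec 'SUB A, 1'. After: A=4 B=5 C=0 D=0 ZF=0 PC=4
Step 5: PC=4 exec 'JNZ 2'. After: A=4 B=5 C=0 D=0 ZF=0 PC=2
Step 6: PC=2 exec 'MUL D, C'. After: A=4 B=5 C=0 D=0 ZF=1 PC=3
Step 7: PC=3 exec 'SUB A, 1'. After: A=3 B=5 C=0 D=0 ZF=0 PC=4
Step 8: PC=4 exec 'JNZ 2'. After: A=3 B=5 C=0 D=0 ZF=0 PC=2
Step 9: PC=2 exec 'MUL D, C'. After: A=3 B=5 C=0 D=0 ZF=1 PC=3
Step 10: PC=3 exec 'SUB A, 1'. After: A=2 B=5 C=0 D=0 ZF=0 PC=4
Step 11: PC=4 exec 'JNZ 2'. After: A=2 B=5 C=0 D=0 ZF=0 PC=2
Step 12: PC=2 exec 'MUL D, C'. After: A=2 B=5 C=0 D=0 ZF=1 PC=3
Step 13: PC=3 exec 'SUB A, 1'. After: A=1 B=5 C=0 D=0 ZF=0 PC=4
Step 14: PC=4 exec 'JNZ 2'. After: A=1 B=5 C=0 D=0 ZF=0 PC=2
Step 15: PC=2 exec 'MUL D, C'. After: A=1 B=5 C=0 D=0 ZF=1 PC=3
Step 16: PC=3 exec 'SUB A, 1'. After: A=0 B=5 C=0 D=0 ZF=1 PC=4
Step 17: PC=4 exec 'JNZ 2'. After: A=0 B=5 C=0 D=0 ZF=1 PC=5
First time PC=5: C=0

0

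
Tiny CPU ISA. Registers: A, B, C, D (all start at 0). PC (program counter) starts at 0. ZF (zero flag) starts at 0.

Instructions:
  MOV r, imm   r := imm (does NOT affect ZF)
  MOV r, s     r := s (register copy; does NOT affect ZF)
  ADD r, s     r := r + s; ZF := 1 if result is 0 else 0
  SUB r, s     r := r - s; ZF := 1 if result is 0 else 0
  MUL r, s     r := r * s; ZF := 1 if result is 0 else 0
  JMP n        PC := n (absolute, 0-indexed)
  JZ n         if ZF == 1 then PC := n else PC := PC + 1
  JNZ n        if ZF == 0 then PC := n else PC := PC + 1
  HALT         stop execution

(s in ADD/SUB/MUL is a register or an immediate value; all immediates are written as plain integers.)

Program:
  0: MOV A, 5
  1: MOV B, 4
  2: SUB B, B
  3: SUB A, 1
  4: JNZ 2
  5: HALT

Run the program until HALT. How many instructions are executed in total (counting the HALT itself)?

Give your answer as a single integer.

Step 1: PC=0 exec 'MOV A, 5'. After: A=5 B=0 C=0 D=0 ZF=0 PC=1
Step 2: PC=1 exec 'MOV B, 4'. After: A=5 B=4 C=0 D=0 ZF=0 PC=2
Step 3: PC=2 exec 'SUB B, B'. After: A=5 B=0 C=0 D=0 ZF=1 PC=3
Step 4: PC=3 exec 'SUB A, 1'. After: A=4 B=0 C=0 D=0 ZF=0 PC=4
Step 5: PC=4 exec 'JNZ 2'. After: A=4 B=0 C=0 D=0 ZF=0 PC=2
Step 6: PC=2 exec 'SUB B, B'. After: A=4 B=0 C=0 D=0 ZF=1 PC=3
Step 7: PC=3 exec 'SUB A, 1'. After: A=3 B=0 C=0 D=0 ZF=0 PC=4
Step 8: PC=4 exec 'JNZ 2'. After: A=3 B=0 C=0 D=0 ZF=0 PC=2
Step 9: PC=2 exec 'SUB B, B'. After: A=3 B=0 C=0 D=0 ZF=1 PC=3
Step 10: PC=3 exec 'SUB A, 1'. After: A=2 B=0 C=0 D=0 ZF=0 PC=4
Step 11: PC=4 exec 'JNZ 2'. After: A=2 B=0 C=0 D=0 ZF=0 PC=2
Step 12: PC=2 exec 'SUB B, B'. After: A=2 B=0 C=0 D=0 ZF=1 PC=3
Step 13: PC=3 exec 'SUB A, 1'. After: A=1 B=0 C=0 D=0 ZF=0 PC=4
Step 14: PC=4 exec 'JNZ 2'. After: A=1 B=0 C=0 D=0 ZF=0 PC=2
Step 15: PC=2 exec 'SUB B, B'. After: A=1 B=0 C=0 D=0 ZF=1 PC=3
Step 16: PC=3 exec 'SUB A, 1'. After: A=0 B=0 C=0 D=0 ZF=1 PC=4
Step 17: PC=4 exec 'JNZ 2'. After: A=0 B=0 C=0 D=0 ZF=1 PC=5
Step 18: PC=5 exec 'HALT'. After: A=0 B=0 C=0 D=0 ZF=1 PC=5 HALTED
Total instructions executed: 18

Answer: 18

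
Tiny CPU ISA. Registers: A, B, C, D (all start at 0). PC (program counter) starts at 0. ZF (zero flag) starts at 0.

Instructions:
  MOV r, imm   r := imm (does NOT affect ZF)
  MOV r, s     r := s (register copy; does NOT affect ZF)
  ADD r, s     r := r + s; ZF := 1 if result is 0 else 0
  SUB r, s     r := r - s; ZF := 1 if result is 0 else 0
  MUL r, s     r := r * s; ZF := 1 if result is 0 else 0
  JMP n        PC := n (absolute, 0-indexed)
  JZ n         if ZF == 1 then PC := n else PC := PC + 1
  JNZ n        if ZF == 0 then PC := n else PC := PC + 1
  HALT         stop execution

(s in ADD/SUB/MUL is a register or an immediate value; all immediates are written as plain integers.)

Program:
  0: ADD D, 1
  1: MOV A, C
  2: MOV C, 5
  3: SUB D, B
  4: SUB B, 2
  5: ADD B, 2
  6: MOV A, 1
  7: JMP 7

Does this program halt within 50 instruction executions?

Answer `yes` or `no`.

Step 1: PC=0 exec 'ADD D, 1'. After: A=0 B=0 C=0 D=1 ZF=0 PC=1
Step 2: PC=1 exec 'MOV A, C'. After: A=0 B=0 C=0 D=1 ZF=0 PC=2
Step 3: PC=2 exec 'MOV C, 5'. After: A=0 B=0 C=5 D=1 ZF=0 PC=3
Step 4: PC=3 exec 'SUB D, B'. After: A=0 B=0 C=5 D=1 ZF=0 PC=4
Step 5: PC=4 exec 'SUB B, 2'. After: A=0 B=-2 C=5 D=1 ZF=0 PC=5
Step 6: PC=5 exec 'ADD B, 2'. After: A=0 B=0 C=5 D=1 ZF=1 PC=6
Step 7: PC=6 exec 'MOV A, 1'. After: A=1 B=0 C=5 D=1 ZF=1 PC=7
Step 8: PC=7 exec 'JMP 7'. After: A=1 B=0 C=5 D=1 ZF=1 PC=7
State after step 8 equals state after step 7: the program is in a cycle of length 1 and will never halt.

Answer: no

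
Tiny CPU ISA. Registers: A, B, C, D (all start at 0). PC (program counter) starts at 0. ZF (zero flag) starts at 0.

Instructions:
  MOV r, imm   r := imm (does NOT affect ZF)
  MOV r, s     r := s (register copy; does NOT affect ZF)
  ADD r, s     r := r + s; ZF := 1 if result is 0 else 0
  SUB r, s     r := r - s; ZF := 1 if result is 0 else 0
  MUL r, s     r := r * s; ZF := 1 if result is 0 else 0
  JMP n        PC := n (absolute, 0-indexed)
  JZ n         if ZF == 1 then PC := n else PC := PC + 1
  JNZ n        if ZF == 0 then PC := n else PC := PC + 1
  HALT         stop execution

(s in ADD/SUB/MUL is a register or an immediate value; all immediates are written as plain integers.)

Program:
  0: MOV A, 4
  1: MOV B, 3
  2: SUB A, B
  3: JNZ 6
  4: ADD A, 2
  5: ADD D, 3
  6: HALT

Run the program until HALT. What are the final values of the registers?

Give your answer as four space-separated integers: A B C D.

Answer: 1 3 0 0

Derivation:
Step 1: PC=0 exec 'MOV A, 4'. After: A=4 B=0 C=0 D=0 ZF=0 PC=1
Step 2: PC=1 exec 'MOV B, 3'. After: A=4 B=3 C=0 D=0 ZF=0 PC=2
Step 3: PC=2 exec 'SUB A, B'. After: A=1 B=3 C=0 D=0 ZF=0 PC=3
Step 4: PC=3 exec 'JNZ 6'. After: A=1 B=3 C=0 D=0 ZF=0 PC=6
Step 5: PC=6 exec 'HALT'. After: A=1 B=3 C=0 D=0 ZF=0 PC=6 HALTED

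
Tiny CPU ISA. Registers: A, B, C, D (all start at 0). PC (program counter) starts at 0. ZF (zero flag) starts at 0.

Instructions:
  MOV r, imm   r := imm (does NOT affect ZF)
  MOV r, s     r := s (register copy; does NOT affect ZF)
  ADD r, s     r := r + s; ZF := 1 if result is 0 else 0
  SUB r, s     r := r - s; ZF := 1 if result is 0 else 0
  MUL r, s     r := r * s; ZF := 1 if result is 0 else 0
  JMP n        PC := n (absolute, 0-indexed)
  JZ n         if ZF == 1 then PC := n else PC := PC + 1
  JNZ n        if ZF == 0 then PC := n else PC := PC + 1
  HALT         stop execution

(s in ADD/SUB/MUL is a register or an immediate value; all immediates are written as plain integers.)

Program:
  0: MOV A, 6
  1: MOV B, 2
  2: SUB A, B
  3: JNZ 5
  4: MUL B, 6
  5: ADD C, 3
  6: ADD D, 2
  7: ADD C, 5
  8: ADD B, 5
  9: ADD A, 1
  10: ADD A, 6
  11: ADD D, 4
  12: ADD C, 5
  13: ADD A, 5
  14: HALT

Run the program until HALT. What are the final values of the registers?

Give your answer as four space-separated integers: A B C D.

Answer: 16 7 13 6

Derivation:
Step 1: PC=0 exec 'MOV A, 6'. After: A=6 B=0 C=0 D=0 ZF=0 PC=1
Step 2: PC=1 exec 'MOV B, 2'. After: A=6 B=2 C=0 D=0 ZF=0 PC=2
Step 3: PC=2 exec 'SUB A, B'. After: A=4 B=2 C=0 D=0 ZF=0 PC=3
Step 4: PC=3 exec 'JNZ 5'. After: A=4 B=2 C=0 D=0 ZF=0 PC=5
Step 5: PC=5 exec 'ADD C, 3'. After: A=4 B=2 C=3 D=0 ZF=0 PC=6
Step 6: PC=6 exec 'ADD D, 2'. After: A=4 B=2 C=3 D=2 ZF=0 PC=7
Step 7: PC=7 exec 'ADD C, 5'. After: A=4 B=2 C=8 D=2 ZF=0 PC=8
Step 8: PC=8 exec 'ADD B, 5'. After: A=4 B=7 C=8 D=2 ZF=0 PC=9
Step 9: PC=9 exec 'ADD A, 1'. After: A=5 B=7 C=8 D=2 ZF=0 PC=10
Step 10: PC=10 exec 'ADD A, 6'. After: A=11 B=7 C=8 D=2 ZF=0 PC=11
Step 11: PC=11 exec 'ADD D, 4'. After: A=11 B=7 C=8 D=6 ZF=0 PC=12
Step 12: PC=12 exec 'ADD C, 5'. After: A=11 B=7 C=13 D=6 ZF=0 PC=13
Step 13: PC=13 exec 'ADD A, 5'. After: A=16 B=7 C=13 D=6 ZF=0 PC=14
Step 14: PC=14 exec 'HALT'. After: A=16 B=7 C=13 D=6 ZF=0 PC=14 HALTED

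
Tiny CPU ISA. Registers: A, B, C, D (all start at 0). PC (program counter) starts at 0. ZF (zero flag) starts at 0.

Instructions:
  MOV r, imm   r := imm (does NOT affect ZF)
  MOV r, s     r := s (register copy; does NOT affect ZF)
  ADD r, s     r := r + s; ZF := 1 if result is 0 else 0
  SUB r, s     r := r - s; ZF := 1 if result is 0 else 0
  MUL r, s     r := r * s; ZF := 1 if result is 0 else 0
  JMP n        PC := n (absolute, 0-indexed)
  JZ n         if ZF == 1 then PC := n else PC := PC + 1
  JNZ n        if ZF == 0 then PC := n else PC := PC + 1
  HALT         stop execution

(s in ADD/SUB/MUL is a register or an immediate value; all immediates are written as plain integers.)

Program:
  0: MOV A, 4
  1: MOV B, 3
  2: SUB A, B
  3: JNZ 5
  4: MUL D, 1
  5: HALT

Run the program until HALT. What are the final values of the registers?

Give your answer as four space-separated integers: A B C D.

Answer: 1 3 0 0

Derivation:
Step 1: PC=0 exec 'MOV A, 4'. After: A=4 B=0 C=0 D=0 ZF=0 PC=1
Step 2: PC=1 exec 'MOV B, 3'. After: A=4 B=3 C=0 D=0 ZF=0 PC=2
Step 3: PC=2 exec 'SUB A, B'. After: A=1 B=3 C=0 D=0 ZF=0 PC=3
Step 4: PC=3 exec 'JNZ 5'. After: A=1 B=3 C=0 D=0 ZF=0 PC=5
Step 5: PC=5 exec 'HALT'. After: A=1 B=3 C=0 D=0 ZF=0 PC=5 HALTED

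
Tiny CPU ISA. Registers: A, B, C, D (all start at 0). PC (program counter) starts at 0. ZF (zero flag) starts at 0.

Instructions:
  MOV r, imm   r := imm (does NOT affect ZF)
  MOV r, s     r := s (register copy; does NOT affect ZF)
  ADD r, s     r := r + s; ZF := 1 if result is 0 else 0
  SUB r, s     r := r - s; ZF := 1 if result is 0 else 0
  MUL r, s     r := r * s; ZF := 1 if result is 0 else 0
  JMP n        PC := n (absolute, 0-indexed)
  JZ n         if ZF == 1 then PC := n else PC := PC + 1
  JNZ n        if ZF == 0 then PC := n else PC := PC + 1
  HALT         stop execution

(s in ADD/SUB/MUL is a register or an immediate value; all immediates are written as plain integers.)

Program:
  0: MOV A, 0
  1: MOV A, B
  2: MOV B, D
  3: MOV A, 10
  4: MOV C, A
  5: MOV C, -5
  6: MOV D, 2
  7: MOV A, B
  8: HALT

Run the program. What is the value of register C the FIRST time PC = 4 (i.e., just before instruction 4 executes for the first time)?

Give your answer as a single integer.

Step 1: PC=0 exec 'MOV A, 0'. After: A=0 B=0 C=0 D=0 ZF=0 PC=1
Step 2: PC=1 exec 'MOV A, B'. After: A=0 B=0 C=0 D=0 ZF=0 PC=2
Step 3: PC=2 exec 'MOV B, D'. After: A=0 B=0 C=0 D=0 ZF=0 PC=3
Step 4: PC=3 exec 'MOV A, 10'. After: A=10 B=0 C=0 D=0 ZF=0 PC=4
First time PC=4: C=0

0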